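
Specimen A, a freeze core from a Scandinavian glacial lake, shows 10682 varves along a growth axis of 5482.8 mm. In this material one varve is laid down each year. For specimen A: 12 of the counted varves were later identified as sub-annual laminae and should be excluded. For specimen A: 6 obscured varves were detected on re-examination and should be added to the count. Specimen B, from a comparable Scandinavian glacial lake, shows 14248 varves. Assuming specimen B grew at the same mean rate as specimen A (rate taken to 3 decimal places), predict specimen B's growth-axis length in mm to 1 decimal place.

7323.5 mm

Specimen A: true varve count = 10682 − 12 + 6 = 10676.
A: Extension rate ≈ 5482.8 / 10676 = 0.514 mm/yr.
For B, 0.514 mm/year × 14248 years = 7323.5 mm.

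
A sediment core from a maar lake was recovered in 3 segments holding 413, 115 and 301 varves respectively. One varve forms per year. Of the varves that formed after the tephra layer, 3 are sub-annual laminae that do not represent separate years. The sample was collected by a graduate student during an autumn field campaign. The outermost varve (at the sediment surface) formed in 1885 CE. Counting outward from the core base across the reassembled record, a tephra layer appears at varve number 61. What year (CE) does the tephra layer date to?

1120 CE

Total varves = 413 + 115 + 301 = 829.
The tephra layer sits at varve 61 from the core base, so 829 − 61 = 768 varves formed after it.
768 − 3 false = 765 true varves after the tephra layer.
1885 − 765 = 1120 CE.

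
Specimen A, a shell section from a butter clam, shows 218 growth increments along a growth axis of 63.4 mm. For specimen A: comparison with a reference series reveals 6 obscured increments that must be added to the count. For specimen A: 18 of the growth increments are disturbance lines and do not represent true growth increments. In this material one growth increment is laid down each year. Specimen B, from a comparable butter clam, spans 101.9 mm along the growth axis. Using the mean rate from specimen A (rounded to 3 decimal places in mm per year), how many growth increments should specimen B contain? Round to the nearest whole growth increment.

331 growth increments

Specimen A: true growth increment count = 218 − 18 + 6 = 206.
A: Mean rate = 63.4 mm / 206 years ≈ 0.308 mm/yr.
B spans 101.9 / 0.308 = 330.84 years ≈ 331 growth increments.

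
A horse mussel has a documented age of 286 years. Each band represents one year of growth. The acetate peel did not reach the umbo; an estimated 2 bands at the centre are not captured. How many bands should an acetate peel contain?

284 bands

At one band per year, 286 years correspond to 286 bands.
Less the 2 uncaptured bands: 286 − 2 = 284.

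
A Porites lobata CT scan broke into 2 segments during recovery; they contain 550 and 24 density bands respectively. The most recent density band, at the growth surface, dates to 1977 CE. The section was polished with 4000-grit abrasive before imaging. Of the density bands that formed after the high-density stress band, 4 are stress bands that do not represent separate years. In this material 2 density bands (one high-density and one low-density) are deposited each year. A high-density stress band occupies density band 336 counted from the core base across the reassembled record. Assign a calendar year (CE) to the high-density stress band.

1860 CE

Total density bands = 550 + 24 = 574.
574 − 336 = 238 density bands lie beyond the high-density stress band toward the growth surface.
Removing the 4 false density bands leaves 238 − 4 = 234 true density bands beyond the high-density stress band.
Dividing by 2 density bands per year: 234 / 2 = 117 years.
1977 − 117 = 1860 CE.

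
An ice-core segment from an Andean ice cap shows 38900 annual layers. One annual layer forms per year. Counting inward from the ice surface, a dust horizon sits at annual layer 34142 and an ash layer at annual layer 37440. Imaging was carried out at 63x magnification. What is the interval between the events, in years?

The two markers are separated by 37440 − 34142 = 3298 annual layers.
That is 3298 years at one annual layer per year.

3298 yr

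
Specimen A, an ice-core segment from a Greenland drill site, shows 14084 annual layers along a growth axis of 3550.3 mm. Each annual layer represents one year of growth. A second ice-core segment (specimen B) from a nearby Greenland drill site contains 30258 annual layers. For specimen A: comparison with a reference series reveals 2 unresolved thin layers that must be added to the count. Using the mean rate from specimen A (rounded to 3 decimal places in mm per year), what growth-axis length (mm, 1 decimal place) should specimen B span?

7625.0 mm

Specimen A: adjusted count: 14084 + 2 = 14086 annual layers.
A: Mean rate = 3550.3 mm / 14086 years ≈ 0.252 mm per year.
B's length ≈ 0.252 × 30258 = 7625.0 mm.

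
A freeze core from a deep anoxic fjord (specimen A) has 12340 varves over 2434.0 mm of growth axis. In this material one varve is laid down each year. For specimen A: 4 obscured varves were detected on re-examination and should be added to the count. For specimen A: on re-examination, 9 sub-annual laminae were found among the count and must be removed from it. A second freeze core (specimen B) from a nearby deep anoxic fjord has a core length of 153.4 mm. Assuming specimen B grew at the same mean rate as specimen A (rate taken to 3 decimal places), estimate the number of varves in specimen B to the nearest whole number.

Specimen A: correcting the raw count gives 12340 − 9 + 4 = 12335 true varves.
A: Extension rate ≈ 2434.0 / 12335 = 0.197 mm/year.
Specimen B: 153.4 mm / 0.197 mm per year = 778.68 years ≈ 779 varves.

779 varves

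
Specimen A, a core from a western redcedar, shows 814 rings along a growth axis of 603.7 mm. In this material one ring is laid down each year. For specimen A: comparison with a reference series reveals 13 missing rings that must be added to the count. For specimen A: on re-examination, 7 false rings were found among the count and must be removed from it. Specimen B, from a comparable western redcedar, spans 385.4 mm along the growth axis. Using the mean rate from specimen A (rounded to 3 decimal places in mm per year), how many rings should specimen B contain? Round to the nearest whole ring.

Specimen A: correcting the raw count gives 814 − 7 + 13 = 820 true rings.
A: Extension rate ≈ 603.7 / 820 = 0.736 mm/yr.
Specimen B: 385.4 mm / 0.736 mm per year = 523.64 years ≈ 524 rings.

524 rings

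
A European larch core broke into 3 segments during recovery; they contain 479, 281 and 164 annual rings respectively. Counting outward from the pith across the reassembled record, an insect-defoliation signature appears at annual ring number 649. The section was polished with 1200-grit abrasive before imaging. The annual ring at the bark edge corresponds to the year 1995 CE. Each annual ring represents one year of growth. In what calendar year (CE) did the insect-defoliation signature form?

1720 CE

Total annual rings = 479 + 281 + 164 = 924.
924 − 649 = 275 annual rings lie beyond the insect-defoliation signature toward the bark edge.
Counting back 275 years from 1995 CE places the insect-defoliation signature in 1995 − 275 = 1720 CE.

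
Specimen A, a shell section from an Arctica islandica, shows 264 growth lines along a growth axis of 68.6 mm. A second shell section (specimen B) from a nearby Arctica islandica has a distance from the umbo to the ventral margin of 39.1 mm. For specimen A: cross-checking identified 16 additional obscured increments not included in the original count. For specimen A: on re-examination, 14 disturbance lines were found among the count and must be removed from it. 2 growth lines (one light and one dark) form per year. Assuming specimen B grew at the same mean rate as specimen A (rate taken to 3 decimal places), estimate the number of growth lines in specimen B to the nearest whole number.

152 growth lines

Specimen A: correcting the raw count gives 264 − 14 + 16 = 266 true growth lines.
Specimen A: 266 growth lines at 2 per year is 266 / 2 = 133 years.
A: 68.6 mm over 133 years gives 68.6 / 133 ≈ 0.516 mm per year.
B spans 39.1 / 0.516 = 75.78 years; at 2 growth lines per year that is 75.78 × 2 ≈ 152 growth lines.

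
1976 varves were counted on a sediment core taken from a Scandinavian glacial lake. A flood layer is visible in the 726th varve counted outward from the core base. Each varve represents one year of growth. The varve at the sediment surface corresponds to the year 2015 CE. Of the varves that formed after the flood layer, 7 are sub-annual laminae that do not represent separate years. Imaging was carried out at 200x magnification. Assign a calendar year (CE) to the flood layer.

772 CE

Between varve 726 and the sediment surface there are 1976 − 726 = 1250 varves.
Excluding 7 false varves: 1250 − 7 = 1243.
The varve at the sediment surface is 2015 CE, so the flood layer dates to 2015 − 1243 = 772 CE.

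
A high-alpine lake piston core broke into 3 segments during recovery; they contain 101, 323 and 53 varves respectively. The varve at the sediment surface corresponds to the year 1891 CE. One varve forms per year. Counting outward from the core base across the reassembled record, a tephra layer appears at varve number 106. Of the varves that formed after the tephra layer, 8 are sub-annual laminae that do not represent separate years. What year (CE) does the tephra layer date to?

Total varves = 101 + 323 + 53 = 477.
Between varve 106 and the sediment surface there are 477 − 106 = 371 varves.
371 − 8 false = 363 true varves after the tephra layer.
The varve at the sediment surface is 1891 CE, so the tephra layer dates to 1891 − 363 = 1528 CE.

1528 CE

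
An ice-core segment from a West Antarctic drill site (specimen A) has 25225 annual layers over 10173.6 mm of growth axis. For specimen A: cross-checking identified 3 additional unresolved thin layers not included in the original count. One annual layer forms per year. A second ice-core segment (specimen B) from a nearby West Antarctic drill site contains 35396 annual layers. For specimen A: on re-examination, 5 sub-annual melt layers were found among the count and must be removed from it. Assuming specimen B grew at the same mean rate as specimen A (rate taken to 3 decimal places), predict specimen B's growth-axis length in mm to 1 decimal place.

Specimen A: correcting the raw count gives 25225 − 5 + 3 = 25223 true annual layers.
A: Extension rate ≈ 10173.6 / 25223 = 0.403 mm per year.
Length of B = 0.403 × 35396 = 14264.6 mm.

14264.6 mm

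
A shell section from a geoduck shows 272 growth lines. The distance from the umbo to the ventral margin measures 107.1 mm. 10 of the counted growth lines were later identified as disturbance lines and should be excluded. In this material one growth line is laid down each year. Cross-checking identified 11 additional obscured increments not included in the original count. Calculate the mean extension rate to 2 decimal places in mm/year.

0.39 mm/year

Adjusted count: 272 − 10 + 11 = 273 growth lines.
Mean rate = 107.1 mm / 273 years ≈ 0.39 mm/year.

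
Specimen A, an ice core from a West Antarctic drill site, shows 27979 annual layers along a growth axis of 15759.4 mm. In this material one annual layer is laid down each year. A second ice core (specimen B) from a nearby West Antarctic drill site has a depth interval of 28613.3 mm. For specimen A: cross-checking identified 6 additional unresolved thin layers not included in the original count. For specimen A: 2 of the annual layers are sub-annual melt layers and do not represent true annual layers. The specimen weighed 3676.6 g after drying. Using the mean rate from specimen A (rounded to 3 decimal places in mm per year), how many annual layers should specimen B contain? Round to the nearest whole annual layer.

50823 annual layers

Specimen A: correcting the raw count gives 27979 − 2 + 6 = 27983 true annual layers.
A: 15759.4 mm over 27983 years gives 15759.4 / 27983 ≈ 0.563 mm/year.
For B, 28613.3 / 0.563 = 50822.91 years ≈ 50823 annual layers.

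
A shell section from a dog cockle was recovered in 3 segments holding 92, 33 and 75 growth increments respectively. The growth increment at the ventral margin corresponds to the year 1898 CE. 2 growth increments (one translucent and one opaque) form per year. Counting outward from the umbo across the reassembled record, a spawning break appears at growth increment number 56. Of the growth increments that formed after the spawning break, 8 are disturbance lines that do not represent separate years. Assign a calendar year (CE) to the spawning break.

Total growth increments = 92 + 33 + 75 = 200.
Between growth increment 56 and the ventral margin there are 200 − 56 = 144 growth increments.
Excluding 8 false growth increments: 144 − 8 = 136.
136 growth increments at 2 per year is 136 / 2 = 68 years.
Counting back 68 years from 1898 CE places the spawning break in 1898 − 68 = 1830 CE.

1830 CE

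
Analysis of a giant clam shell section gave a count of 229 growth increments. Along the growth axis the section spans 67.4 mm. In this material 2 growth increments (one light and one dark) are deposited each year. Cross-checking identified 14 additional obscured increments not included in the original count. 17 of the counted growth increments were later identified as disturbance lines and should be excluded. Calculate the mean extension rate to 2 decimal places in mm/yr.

Adjusted count: 229 − 17 + 14 = 226 growth increments.
With 2 growth increments per year, 226 / 2 = 113 years.
67.4 mm over 113 years gives 67.4 / 113 ≈ 0.60 mm/yr.

0.60 mm/yr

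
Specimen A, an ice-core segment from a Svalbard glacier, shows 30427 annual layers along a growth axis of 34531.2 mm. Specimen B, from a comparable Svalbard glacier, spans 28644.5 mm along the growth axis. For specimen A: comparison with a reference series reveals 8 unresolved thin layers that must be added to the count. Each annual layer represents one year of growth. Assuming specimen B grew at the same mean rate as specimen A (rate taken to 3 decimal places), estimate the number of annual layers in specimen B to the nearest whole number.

Specimen A: adjusted count: 30427 + 8 = 30435 annual layers.
A: Extension rate ≈ 34531.2 / 30435 = 1.135 mm/yr.
B spans 28644.5 / 1.135 = 25237.44 years ≈ 25237 annual layers.

25237 annual layers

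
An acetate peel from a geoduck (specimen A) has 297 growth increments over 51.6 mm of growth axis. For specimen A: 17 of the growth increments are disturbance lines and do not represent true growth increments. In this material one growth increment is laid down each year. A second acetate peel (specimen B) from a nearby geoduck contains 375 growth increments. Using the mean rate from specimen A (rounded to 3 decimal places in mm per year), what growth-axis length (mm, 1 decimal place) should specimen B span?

69.0 mm

Specimen A: correcting the raw count gives 297 − 17 = 280 true growth increments.
A: 51.6 mm over 280 years gives 51.6 / 280 ≈ 0.184 mm/year.
B's length ≈ 0.184 × 375 = 69.0 mm.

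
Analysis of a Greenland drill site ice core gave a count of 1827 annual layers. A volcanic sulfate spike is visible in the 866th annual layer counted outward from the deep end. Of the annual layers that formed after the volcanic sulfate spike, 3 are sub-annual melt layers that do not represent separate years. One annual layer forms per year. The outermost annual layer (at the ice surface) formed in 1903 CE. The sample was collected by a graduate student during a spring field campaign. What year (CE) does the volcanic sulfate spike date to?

1827 − 866 = 961 annual layers lie beyond the volcanic sulfate spike toward the ice surface.
961 − 3 false = 958 true annual layers after the volcanic sulfate spike.
The annual layer at the ice surface is 1903 CE, so the volcanic sulfate spike dates to 1903 − 958 = 945 CE.

945 CE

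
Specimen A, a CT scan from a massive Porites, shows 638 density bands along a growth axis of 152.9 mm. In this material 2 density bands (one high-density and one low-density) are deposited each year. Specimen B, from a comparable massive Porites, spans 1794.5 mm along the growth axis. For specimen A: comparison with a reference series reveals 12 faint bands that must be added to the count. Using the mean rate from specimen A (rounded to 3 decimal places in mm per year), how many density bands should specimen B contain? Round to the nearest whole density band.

Specimen A: true density band count = 638 + 12 = 650.
Specimen A: 650 density bands at 2 per year is 650 / 2 = 325 years.
A: Mean rate = 152.9 mm / 325 years ≈ 0.470 mm/year.
Specimen B: 1794.5 mm / 0.470 mm per year = 3818.09 years; at 2 density bands per year that is 3818.09 × 2 ≈ 7636 density bands.

7636 density bands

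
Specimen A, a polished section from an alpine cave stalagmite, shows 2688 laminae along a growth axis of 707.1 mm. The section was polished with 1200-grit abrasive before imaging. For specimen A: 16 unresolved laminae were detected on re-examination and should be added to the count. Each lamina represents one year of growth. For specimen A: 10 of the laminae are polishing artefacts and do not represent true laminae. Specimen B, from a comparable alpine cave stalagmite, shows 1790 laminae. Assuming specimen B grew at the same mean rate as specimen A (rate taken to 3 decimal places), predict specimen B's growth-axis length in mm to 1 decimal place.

469.0 mm

Specimen A: adjusted count: 2688 − 10 + 16 = 2694 laminae.
A: 707.1 mm over 2694 years gives 707.1 / 2694 ≈ 0.262 mm/year.
Length of B = 0.262 × 1790 = 469.0 mm.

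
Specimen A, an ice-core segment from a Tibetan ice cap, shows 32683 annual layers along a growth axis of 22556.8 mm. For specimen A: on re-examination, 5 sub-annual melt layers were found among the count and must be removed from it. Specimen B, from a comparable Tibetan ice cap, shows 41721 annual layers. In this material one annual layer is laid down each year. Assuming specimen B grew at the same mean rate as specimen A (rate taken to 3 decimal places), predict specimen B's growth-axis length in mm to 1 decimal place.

28787.5 mm

Specimen A: after corrections the count is 32683 − 5 = 32678 annual layers.
A: 22556.8 mm over 32678 years gives 22556.8 / 32678 ≈ 0.690 mm/yr.
B's length ≈ 0.690 × 41721 = 28787.5 mm.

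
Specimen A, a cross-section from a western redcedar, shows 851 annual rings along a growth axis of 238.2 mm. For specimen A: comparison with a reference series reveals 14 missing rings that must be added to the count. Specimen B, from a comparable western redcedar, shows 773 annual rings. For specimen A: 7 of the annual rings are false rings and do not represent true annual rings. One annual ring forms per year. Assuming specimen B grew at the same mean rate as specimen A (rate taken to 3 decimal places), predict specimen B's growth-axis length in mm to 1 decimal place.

Specimen A: true annual ring count = 851 − 7 + 14 = 858.
A: Mean rate = 238.2 mm / 858 years ≈ 0.278 mm/yr.
Length of B = 0.278 × 773 = 214.9 mm.

214.9 mm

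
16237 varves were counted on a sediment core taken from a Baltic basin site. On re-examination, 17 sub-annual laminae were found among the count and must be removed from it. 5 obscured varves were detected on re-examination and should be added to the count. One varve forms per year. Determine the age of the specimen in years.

16225 years

Adjusted count: 16237 − 17 + 5 = 16225 varves.
At one varve per year, that is 16225 years.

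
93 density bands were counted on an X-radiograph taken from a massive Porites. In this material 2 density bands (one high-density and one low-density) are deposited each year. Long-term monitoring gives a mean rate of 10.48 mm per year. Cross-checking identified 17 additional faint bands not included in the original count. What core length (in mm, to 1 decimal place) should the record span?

576.4 mm

After corrections the count is 93 + 17 = 110 density bands.
110 density bands at 2 per year is 110 / 2 = 55 years.
55 years at 10.48 mm/year gives 10.48 × 55 = 576.4 mm.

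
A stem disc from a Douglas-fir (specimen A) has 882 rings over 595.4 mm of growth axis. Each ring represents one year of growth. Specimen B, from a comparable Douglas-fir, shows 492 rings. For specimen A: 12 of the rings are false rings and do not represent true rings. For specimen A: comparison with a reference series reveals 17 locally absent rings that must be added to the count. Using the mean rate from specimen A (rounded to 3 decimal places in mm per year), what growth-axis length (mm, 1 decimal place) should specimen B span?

330.1 mm

Specimen A: correcting the raw count gives 882 − 12 + 17 = 887 true rings.
A: Extension rate ≈ 595.4 / 887 = 0.671 mm/year.
Length of B = 0.671 × 492 = 330.1 mm.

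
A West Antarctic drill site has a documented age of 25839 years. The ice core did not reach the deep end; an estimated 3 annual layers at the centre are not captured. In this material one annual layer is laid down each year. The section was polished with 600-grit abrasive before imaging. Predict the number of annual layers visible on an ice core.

25836 annual layers

At one annual layer per year, 25839 years correspond to 25839 annual layers.
25839 − 3 missed = 25836 annual layers expected in the prepared section.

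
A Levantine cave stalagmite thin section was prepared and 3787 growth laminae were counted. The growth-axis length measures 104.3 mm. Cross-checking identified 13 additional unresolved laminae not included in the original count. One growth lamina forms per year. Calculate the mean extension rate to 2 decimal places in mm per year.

Correcting the raw count gives 3787 + 13 = 3800 true growth laminae.
Extension rate ≈ 104.3 / 3800 = 0.03 mm per year.

0.03 mm per year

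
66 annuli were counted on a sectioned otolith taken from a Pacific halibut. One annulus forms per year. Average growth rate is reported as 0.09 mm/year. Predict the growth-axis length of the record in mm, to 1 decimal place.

The record spans 66 years at 0.09 mm per year.
66 years at 0.09 mm/year gives 0.09 × 66 = 5.9 mm.

5.9 mm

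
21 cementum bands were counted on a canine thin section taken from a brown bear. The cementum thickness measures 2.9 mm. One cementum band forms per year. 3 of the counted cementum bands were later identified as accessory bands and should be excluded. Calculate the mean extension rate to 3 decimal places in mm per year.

0.161 mm per year

Correcting the raw count gives 21 − 3 = 18 true cementum bands.
Extension rate ≈ 2.9 / 18 = 0.161 mm per year.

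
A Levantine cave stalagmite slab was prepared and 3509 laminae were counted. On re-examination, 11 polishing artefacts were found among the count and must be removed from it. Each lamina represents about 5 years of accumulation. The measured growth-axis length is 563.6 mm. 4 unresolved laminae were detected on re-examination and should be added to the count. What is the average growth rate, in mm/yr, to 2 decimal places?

Adjusted count: 3509 − 11 + 4 = 3502 laminae.
At 5 years per lamina, 3502 × 5 = 17510 years.
Extension rate ≈ 563.6 / 17510 = 0.03 mm/yr.

0.03 mm/yr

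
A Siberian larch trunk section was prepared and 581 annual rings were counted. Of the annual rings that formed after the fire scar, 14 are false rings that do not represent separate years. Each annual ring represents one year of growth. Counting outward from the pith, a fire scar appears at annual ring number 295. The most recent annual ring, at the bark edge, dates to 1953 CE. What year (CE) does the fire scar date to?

1681 CE

The fire scar sits at annual ring 295 from the pith, so 581 − 295 = 286 annual rings formed after it.
Excluding 14 false annual rings: 286 − 14 = 272.
Counting back 272 years from 1953 CE places the fire scar in 1953 − 272 = 1681 CE.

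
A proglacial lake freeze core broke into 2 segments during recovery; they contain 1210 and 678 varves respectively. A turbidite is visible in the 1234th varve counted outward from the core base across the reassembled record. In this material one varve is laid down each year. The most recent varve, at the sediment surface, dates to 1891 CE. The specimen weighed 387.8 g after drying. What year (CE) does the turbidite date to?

1237 CE

Total varves = 1210 + 678 = 1888.
Between varve 1234 and the sediment surface there are 1888 − 1234 = 654 varves.
1891 − 654 = 1237 CE.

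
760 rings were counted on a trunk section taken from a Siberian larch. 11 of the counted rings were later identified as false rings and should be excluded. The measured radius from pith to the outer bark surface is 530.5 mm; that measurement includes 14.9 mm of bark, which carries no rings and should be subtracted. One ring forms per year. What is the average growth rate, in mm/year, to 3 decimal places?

0.688 mm/year

Correcting the raw count gives 760 − 11 = 749 true rings.
Net length = 530.5 − 14.9 = 515.6 mm.
Extension rate ≈ 515.6 / 749 = 0.688 mm/year.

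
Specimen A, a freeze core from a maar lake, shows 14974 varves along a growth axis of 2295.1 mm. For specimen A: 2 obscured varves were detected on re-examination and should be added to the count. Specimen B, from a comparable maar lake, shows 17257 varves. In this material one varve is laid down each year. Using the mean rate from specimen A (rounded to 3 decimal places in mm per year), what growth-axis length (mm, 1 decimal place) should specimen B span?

Specimen A: after corrections the count is 14974 + 2 = 14976 varves.
A: Mean rate = 2295.1 mm / 14976 years ≈ 0.153 mm/yr.
For B, 0.153 mm/year × 17257 years = 2640.3 mm.

2640.3 mm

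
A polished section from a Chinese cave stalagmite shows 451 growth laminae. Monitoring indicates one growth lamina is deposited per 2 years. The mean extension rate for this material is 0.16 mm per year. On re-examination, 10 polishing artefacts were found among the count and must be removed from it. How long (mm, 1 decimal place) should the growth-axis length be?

141.1 mm

True growth lamina count = 451 − 10 = 441.
Multiplying by 2 years per growth lamina: 441 × 2 = 882 years.
Length ≈ 0.16 × 882 = 141.1 mm.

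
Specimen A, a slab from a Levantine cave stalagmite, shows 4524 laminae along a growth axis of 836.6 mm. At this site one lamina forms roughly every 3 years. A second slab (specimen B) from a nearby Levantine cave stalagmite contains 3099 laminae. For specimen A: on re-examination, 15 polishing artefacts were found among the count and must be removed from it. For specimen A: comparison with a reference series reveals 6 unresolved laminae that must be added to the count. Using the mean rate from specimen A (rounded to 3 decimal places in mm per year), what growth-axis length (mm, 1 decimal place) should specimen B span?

Specimen A: correcting the raw count gives 4524 − 15 + 6 = 4515 true laminae.
Specimen A: multiplying by 3 years per lamina: 4515 × 3 = 13545 years.
A: Mean rate = 836.6 mm / 13545 years ≈ 0.062 mm/yr.
Specimen B: 3099 laminae at 3 years each span 3099 × 3 = 9297 years. Length of B = 0.062 × 9297 = 576.4 mm.

576.4 mm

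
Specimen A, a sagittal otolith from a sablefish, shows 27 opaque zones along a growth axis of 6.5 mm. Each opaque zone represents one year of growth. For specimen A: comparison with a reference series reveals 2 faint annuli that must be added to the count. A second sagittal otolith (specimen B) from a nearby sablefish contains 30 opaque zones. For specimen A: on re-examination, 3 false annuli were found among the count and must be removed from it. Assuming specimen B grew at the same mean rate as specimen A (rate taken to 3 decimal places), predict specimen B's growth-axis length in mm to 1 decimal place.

Specimen A: correcting the raw count gives 27 − 3 + 2 = 26 true opaque zones.
A: 6.5 mm over 26 years gives 6.5 / 26 ≈ 0.250 mm per year.
For B, 0.250 mm/year × 30 years = 7.5 mm.

7.5 mm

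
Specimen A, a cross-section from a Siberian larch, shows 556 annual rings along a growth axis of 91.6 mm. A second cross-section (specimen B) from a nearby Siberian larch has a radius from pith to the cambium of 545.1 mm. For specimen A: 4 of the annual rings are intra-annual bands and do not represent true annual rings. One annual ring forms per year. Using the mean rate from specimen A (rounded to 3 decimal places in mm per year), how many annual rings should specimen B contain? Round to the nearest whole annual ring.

3284 annual rings

Specimen A: adjusted count: 556 − 4 = 552 annual rings.
A: Extension rate ≈ 91.6 / 552 = 0.166 mm/yr.
For B, 545.1 / 0.166 = 3283.73 years ≈ 3284 annual rings.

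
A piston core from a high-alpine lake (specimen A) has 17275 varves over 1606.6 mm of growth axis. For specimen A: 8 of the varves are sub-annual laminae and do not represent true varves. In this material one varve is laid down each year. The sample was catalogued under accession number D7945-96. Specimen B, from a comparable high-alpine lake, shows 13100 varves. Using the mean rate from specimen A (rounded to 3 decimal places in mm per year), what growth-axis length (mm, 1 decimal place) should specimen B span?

Specimen A: true varve count = 17275 − 8 = 17267.
A: Mean rate = 1606.6 mm / 17267 years ≈ 0.093 mm/year.
B's length ≈ 0.093 × 13100 = 1218.3 mm.

1218.3 mm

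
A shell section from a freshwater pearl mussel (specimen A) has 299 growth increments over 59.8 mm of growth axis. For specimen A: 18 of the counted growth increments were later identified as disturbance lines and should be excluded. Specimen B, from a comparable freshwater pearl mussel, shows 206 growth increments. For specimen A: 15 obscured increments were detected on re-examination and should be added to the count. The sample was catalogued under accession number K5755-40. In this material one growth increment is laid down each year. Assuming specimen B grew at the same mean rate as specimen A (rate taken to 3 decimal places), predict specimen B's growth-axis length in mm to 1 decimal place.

Specimen A: correcting the raw count gives 299 − 18 + 15 = 296 true growth increments.
A: Extension rate ≈ 59.8 / 296 = 0.202 mm/year.
For B, 0.202 mm/year × 206 years = 41.6 mm.

41.6 mm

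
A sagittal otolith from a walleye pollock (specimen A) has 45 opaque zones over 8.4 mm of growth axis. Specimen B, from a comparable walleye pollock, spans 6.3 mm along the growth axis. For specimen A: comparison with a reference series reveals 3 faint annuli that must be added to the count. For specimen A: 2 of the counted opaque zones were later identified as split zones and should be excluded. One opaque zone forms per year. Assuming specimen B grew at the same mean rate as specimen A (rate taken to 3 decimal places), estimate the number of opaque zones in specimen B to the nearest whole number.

34 opaque zones

Specimen A: after corrections the count is 45 − 2 + 3 = 46 opaque zones.
A: 8.4 mm over 46 years gives 8.4 / 46 ≈ 0.183 mm per year.
Specimen B: 6.3 mm / 0.183 mm per year = 34.43 years ≈ 34 opaque zones.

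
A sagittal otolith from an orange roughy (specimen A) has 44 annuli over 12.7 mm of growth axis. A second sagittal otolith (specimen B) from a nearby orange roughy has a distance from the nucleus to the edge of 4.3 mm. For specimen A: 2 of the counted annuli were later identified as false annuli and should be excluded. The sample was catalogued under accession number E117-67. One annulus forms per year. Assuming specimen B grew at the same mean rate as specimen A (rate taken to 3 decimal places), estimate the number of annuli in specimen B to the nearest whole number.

Specimen A: correcting the raw count gives 44 − 2 = 42 true annuli.
A: Mean rate = 12.7 mm / 42 years ≈ 0.302 mm/year.
B spans 4.3 / 0.302 = 14.24 years ≈ 14 annuli.

14 annuli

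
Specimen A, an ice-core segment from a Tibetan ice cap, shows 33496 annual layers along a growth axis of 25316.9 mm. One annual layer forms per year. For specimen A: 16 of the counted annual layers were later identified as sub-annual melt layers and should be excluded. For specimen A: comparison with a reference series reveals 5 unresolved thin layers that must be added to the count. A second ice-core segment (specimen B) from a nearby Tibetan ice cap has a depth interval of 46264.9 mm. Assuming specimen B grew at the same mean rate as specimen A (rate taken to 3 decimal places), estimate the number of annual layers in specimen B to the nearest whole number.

61197 annual layers

Specimen A: correcting the raw count gives 33496 − 16 + 5 = 33485 true annual layers.
A: Mean rate = 25316.9 mm / 33485 years ≈ 0.756 mm per year.
B spans 46264.9 / 0.756 = 61196.96 years ≈ 61197 annual layers.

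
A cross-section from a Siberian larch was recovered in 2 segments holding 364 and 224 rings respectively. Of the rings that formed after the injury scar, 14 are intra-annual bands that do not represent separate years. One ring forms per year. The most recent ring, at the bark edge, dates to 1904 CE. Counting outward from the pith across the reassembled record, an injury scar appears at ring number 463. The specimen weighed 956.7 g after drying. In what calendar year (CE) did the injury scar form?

1793 CE

Total rings = 364 + 224 = 588.
The injury scar sits at ring 463 from the pith, so 588 − 463 = 125 rings formed after it.
125 − 14 false = 111 true rings after the injury scar.
Counting back 111 years from 1904 CE places the injury scar in 1904 − 111 = 1793 CE.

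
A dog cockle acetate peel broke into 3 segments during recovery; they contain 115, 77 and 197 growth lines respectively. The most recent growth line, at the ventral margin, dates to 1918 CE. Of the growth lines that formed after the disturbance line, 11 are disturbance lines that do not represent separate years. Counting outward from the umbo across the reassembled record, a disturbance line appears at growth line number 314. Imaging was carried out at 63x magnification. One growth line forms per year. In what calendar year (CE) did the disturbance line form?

Total growth lines = 115 + 77 + 197 = 389.
Between growth line 314 and the ventral margin there are 389 − 314 = 75 growth lines.
Removing the 11 false growth lines leaves 75 − 11 = 64 true growth lines beyond the disturbance line.
Counting back 64 years from 1918 CE places the disturbance line in 1918 − 64 = 1854 CE.

1854 CE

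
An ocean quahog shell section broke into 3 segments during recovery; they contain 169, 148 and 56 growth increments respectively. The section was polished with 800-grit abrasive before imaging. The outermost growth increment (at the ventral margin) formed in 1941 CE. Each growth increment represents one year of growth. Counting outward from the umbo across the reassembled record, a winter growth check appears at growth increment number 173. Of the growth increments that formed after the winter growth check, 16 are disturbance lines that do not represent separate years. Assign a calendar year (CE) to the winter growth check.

1757 CE

Total growth increments = 169 + 148 + 56 = 373.
Between growth increment 173 and the ventral margin there are 373 − 173 = 200 growth increments.
Excluding 16 false growth increments: 200 − 16 = 184.
Counting back 184 years from 1941 CE places the winter growth check in 1941 − 184 = 1757 CE.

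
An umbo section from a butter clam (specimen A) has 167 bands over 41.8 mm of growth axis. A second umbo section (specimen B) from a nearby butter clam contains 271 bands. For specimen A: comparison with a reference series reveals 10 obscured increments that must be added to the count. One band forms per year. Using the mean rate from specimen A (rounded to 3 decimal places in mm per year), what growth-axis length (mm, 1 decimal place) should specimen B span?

64.0 mm

Specimen A: correcting the raw count gives 167 + 10 = 177 true bands.
A: Extension rate ≈ 41.8 / 177 = 0.236 mm/year.
Length of B = 0.236 × 271 = 64.0 mm.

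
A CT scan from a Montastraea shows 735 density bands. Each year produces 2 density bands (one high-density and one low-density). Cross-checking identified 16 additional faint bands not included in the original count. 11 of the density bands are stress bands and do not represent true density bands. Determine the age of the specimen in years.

370 years

After corrections the count is 735 − 11 + 16 = 740 density bands.
Dividing by 2 density bands per year: 740 / 2 = 370 years.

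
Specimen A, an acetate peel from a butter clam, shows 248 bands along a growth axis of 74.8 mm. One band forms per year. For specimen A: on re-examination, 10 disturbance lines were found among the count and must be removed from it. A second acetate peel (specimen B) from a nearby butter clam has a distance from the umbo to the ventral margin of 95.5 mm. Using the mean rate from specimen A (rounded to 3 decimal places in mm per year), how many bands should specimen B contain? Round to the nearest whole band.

304 bands

Specimen A: after corrections the count is 248 − 10 = 238 bands.
A: Mean rate = 74.8 mm / 238 years ≈ 0.314 mm/year.
For B, 95.5 / 0.314 = 304.14 years ≈ 304 bands.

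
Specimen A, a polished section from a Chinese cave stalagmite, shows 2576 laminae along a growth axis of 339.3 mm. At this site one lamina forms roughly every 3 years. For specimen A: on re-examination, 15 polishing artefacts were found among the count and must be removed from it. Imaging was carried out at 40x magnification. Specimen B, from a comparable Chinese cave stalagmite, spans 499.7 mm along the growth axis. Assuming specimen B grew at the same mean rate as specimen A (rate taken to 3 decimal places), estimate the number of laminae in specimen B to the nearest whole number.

Specimen A: correcting the raw count gives 2576 − 15 = 2561 true laminae.
Specimen A: at 3 years per lamina, 2561 × 3 = 7683 years.
A: Mean rate = 339.3 mm / 7683 years ≈ 0.044 mm/year.
Specimen B: 499.7 mm / 0.044 mm per year = 11356.82 years; at 3 years per lamina that is 11356.82 / 3 ≈ 3786 laminae.

3786 laminae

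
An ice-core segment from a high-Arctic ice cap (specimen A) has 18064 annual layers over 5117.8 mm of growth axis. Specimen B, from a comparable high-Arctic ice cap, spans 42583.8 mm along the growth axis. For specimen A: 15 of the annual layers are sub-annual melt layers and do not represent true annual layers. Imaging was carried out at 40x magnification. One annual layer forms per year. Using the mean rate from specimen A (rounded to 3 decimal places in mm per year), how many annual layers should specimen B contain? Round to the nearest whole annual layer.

Specimen A: after corrections the count is 18064 − 15 = 18049 annual layers.
A: 5117.8 mm over 18049 years gives 5117.8 / 18049 ≈ 0.284 mm/yr.
For B, 42583.8 / 0.284 = 149942.96 years ≈ 149943 annual layers.

149943 annual layers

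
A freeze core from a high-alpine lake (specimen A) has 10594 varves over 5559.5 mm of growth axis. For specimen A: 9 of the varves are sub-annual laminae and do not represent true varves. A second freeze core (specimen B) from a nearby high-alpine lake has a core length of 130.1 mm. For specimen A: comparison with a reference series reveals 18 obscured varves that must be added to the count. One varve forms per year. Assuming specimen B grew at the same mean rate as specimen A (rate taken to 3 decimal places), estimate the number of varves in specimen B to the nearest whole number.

248 varves

Specimen A: after corrections the count is 10594 − 9 + 18 = 10603 varves.
A: Mean rate = 5559.5 mm / 10603 years ≈ 0.524 mm/year.
Specimen B: 130.1 mm / 0.524 mm per year = 248.28 years ≈ 248 varves.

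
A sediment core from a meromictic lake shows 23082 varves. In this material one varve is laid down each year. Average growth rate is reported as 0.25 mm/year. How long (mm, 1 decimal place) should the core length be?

The record spans 23082 years at 0.25 mm per year.
Predicted length = 0.25 mm/year × 23082 years = 5770.5 mm.

5770.5 mm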